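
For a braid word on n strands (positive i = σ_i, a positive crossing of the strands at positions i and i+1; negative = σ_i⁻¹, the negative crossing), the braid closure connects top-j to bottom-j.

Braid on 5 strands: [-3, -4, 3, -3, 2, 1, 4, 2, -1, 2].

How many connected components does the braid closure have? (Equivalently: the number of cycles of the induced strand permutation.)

Track the strand permutation on 5 strands, starting from identity.
  step 1: s3^-1 swaps positions 3,4 -> [1 2 4 3 5]
  step 2: s4^-1 swaps positions 4,5 -> [1 2 4 5 3]
  step 3: s3 swaps positions 3,4 -> [1 2 5 4 3]
  step 4: s3^-1 swaps positions 3,4 -> [1 2 4 5 3]
  step 5: s2 swaps positions 2,3 -> [1 4 2 5 3]
  step 6: s1 swaps positions 1,2 -> [4 1 2 5 3]
  step 7: s4 swaps positions 4,5 -> [4 1 2 3 5]
  step 8: s2 swaps positions 2,3 -> [4 2 1 3 5]
  step 9: s1^-1 swaps positions 1,2 -> [2 4 1 3 5]
  step 10: s2 swaps positions 2,3 -> [2 1 4 3 5]
Final permutation (position -> original strand): [2 1 4 3 5]
Closure components = cycle count of this permutation = 3.

Answer: 3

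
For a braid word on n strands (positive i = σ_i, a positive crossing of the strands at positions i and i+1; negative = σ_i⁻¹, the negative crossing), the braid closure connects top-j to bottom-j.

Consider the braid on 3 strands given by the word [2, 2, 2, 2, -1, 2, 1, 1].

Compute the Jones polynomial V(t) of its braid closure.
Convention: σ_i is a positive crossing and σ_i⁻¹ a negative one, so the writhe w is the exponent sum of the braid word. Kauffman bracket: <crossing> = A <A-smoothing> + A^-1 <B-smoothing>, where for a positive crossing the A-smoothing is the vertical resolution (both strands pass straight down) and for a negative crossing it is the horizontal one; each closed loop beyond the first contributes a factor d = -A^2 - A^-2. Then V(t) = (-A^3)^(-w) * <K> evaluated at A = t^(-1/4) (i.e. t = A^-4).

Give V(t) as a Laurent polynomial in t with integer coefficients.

Braid: s2 s2 s2 s2 s1^-1 s2 s1 s1 on 3 strands, 8 crossings.
Writhe w = (#positive) - (#negative) = 7 - 1 = 6.
Enumerate smoothing states for the bracket polynomial. There are 2^8 = 256 states.
Smooth each crossing (0=||, 1=⌣⌢); contribution A^(Σ sign_k(1-2s_k)) * d^(L-1).
Tabulate the states by total A-exponent and number of loops L (A-exp: L × count):
  A^8: L=2 ×1
  A^6: L=1 ×5, L=3 ×3
  A^4: L=2 ×27, L=4 ×1
  A^2: L=1 ×18, L=3 ×38
  A^0: L=2 ×41, L=4 ×29
  A^-2: L=3 ×44, L=5 ×12
  A^-4: L=4 ×26, L=6 ×2
  A^-6: L=5 ×8
  A^-8: L=6 ×1
Each group contributes A^e * Σ count * d^(L-1):
Powers of d = -A^2 - A^-2: d^2 = A^4 + 2 + A^-4; d^3 = -A^6 - 3*A^2 - 3*A^-2 - A^-6; d^4 = A^8 + 4*A^4 + 6 + 4*A^-4 + A^-8; d^5 = -A^10 - 5*A^6 - 10*A^2 - 10*A^-2 - 5*A^-6 - A^-10.
  A^8 * (d) = -A^10 - A^6
  A^6 * (5 + 3*d^2) = 3*A^10 + 11*A^6 + 3*A^2
  A^4 * (27*d + d^3) = -A^10 - 30*A^6 - 30*A^2 - A^-2
  A^2 * (18 + 38*d^2) = 38*A^6 + 94*A^2 + 38*A^-2
  A^0 * (41*d + 29*d^3) = -29*A^6 - 128*A^2 - 128*A^-2 - 29*A^-6
  A^-2 * (44*d^2 + 12*d^4) = 12*A^6 + 92*A^2 + 160*A^-2 + 92*A^-6 + 12*A^-10
  A^-4 * (26*d^3 + 2*d^5) = -2*A^6 - 36*A^2 - 98*A^-2 - 98*A^-6 - 36*A^-10 - 2*A^-14
  A^-6 * (8*d^4) = 8*A^2 + 32*A^-2 + 48*A^-6 + 32*A^-10 + 8*A^-14
  A^-8 * (d^5) = -A^2 - 5*A^-2 - 10*A^-6 - 10*A^-10 - 5*A^-14 - A^-18
Summing the groups: <K> = A^10 - A^6 + 2*A^2 - 2*A^-2 + 3*A^-6 - 2*A^-10 + A^-14 - A^-18
Normalise by the writhe: (-A^3)^(-w) = (-A^3)^(-6) = A^-18, so f(A) = A^-18 * <K> = A^-8 - A^-12 + 2*A^-16 - 2*A^-20 + 3*A^-24 - 2*A^-28 + A^-32 - A^-36.
Substitute A = t^(-1/4), i.e. A^e → t^(-e/4): V(t) = -t^9 + t^8 - 2*t^7 + 3*t^6 - 2*t^5 + 2*t^4 - t^3 + t^2

Answer: -t^9 + t^8 - 2*t^7 + 3*t^6 - 2*t^5 + 2*t^4 - t^3 + t^2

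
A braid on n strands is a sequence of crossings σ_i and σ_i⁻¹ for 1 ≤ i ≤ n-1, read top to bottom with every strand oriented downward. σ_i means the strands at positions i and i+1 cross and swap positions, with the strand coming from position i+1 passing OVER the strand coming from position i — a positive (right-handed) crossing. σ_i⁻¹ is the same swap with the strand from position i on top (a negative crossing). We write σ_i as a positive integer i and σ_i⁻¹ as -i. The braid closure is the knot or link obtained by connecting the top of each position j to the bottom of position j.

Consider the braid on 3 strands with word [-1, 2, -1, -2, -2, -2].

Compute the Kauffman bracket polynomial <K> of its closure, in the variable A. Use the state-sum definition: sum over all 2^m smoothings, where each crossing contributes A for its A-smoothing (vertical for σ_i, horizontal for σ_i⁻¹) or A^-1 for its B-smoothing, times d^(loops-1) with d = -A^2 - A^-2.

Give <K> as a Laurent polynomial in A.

-A^12 + A^8 - A^4 + 2 - A^-4 + A^-8

Derivation:
Braid: s1^-1 s2 s1^-1 s2^-1 s2^-1 s2^-1 on 3 strands, 6 crossings.
Writhe w = (#positive) - (#negative) = 1 - 5 = -4.
Enumerate smoothing states for the bracket polynomial. There are 2^6 = 64 states.
Smooth each crossing (0=||, 1=⌣⌢); contribution A^(Σ sign_k(1-2s_k)) * d^(L-1).
Tabulate the states by total A-exponent and number of loops L (A-exp: L × count):
  A^6: L=4 ×1
  A^4: L=3 ×6
  A^2: L=2 ×12, L=4 ×3
  A^0: L=1 ×9, L=3 ×10, L=5 ×1
  A^-2: L=2 ×12, L=4 ×3
  A^-4: L=1 ×2, L=3 ×4
  A^-6: L=2 ×1
Each group contributes A^e * Σ count * d^(L-1):
Powers of d = -A^2 - A^-2: d^2 = A^4 + 2 + A^-4; d^3 = -A^6 - 3*A^2 - 3*A^-2 - A^-6; d^4 = A^8 + 4*A^4 + 6 + 4*A^-4 + A^-8.
  A^6 * (d^3) = -A^12 - 3*A^8 - 3*A^4 - 1
  A^4 * (6*d^2) = 6*A^8 + 12*A^4 + 6
  A^2 * (12*d + 3*d^3) = -3*A^8 - 21*A^4 - 21 - 3*A^-4
  A^0 * (9 + 10*d^2 + d^4) = A^8 + 14*A^4 + 35 + 14*A^-4 + A^-8
  A^-2 * (12*d + 3*d^3) = -3*A^4 - 21 - 21*A^-4 - 3*A^-8
  A^-4 * (2 + 4*d^2) = 4 + 10*A^-4 + 4*A^-8
  A^-6 * (d) = -A^-4 - A^-8
Summing the groups: <K> = -A^12 + A^8 - A^4 + 2 - A^-4 + A^-8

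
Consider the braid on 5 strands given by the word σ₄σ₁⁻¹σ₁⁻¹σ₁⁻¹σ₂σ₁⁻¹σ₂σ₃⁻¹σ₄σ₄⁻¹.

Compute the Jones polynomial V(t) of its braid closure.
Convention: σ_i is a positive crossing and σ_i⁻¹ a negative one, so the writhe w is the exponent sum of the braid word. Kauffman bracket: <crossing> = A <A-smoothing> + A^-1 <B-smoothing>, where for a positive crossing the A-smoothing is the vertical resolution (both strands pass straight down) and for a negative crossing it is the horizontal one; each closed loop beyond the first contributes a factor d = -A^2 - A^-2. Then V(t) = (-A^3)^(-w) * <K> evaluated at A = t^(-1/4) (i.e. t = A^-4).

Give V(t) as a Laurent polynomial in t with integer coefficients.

The presented braid s4 s1^-1 s1^-1 s1^-1 s2 s1^-1 s2 s3^-1 s4 s4^-1 on 5 strands reduces by inverse Markov moves (closure unchanged at each step):
  Deconjugate: the word is γ·β·γ⁻¹ with γ = s4 (prefix) and γ⁻¹ = s4^-1 (suffix); strip both.
  Destabilize: the word has the form β·s4 where s4 occurs only as the final letter (β ∈ B_4); drop it and the last strand → 4 strands.
  Destabilize: the word has the form β·s3^-1 where s3^-1 occurs only as the final letter (β ∈ B_3); drop it and the last strand → 3 strands.
Reduced to β = s1^-1 s1^-1 s1^-1 s2 s1^-1 s2 on 3 strands, 6 crossings.
Compute on β:
Braid: s1^-1 s1^-1 s1^-1 s2 s1^-1 s2 on 3 strands, 6 crossings.
Writhe w = (#positive) - (#negative) = 2 - 4 = -2.
State-sum expansion of <K>. There are 2^6 = 64 states.
Smooth each crossing (0=||, 1=⌣⌢); contribution A^(Σ sign_k(1-2s_k)) * d^(L-1).
Tabulate the states by total A-exponent and number of loops L (A-exp: L × count):
  A^6: L=5 ×1
  A^4: L=4 ×6
  A^2: L=3 ×15
  A^0: L=2 ×19, L=4 ×1
  A^-2: L=1 ×11, L=3 ×4
  A^-4: L=2 ×6
  A^-6: L=3 ×1
Each group contributes A^e * Σ count * d^(L-1):
Powers of d = -A^2 - A^-2: d^2 = A^4 + 2 + A^-4; d^3 = -A^6 - 3*A^2 - 3*A^-2 - A^-6; d^4 = A^8 + 4*A^4 + 6 + 4*A^-4 + A^-8.
  A^6 * (d^4) = A^14 + 4*A^10 + 6*A^6 + 4*A^2 + A^-2
  A^4 * (6*d^3) = -6*A^10 - 18*A^6 - 18*A^2 - 6*A^-2
  A^2 * (15*d^2) = 15*A^6 + 30*A^2 + 15*A^-2
  A^0 * (19*d + d^3) = -A^6 - 22*A^2 - 22*A^-2 - A^-6
  A^-2 * (11 + 4*d^2) = 4*A^2 + 19*A^-2 + 4*A^-6
  A^-4 * (6*d) = -6*A^-2 - 6*A^-6
  A^-6 * (d^2) = A^-2 + 2*A^-6 + A^-10
Summing the groups: <K> = A^14 - 2*A^10 + 2*A^6 - 2*A^2 + 2*A^-2 - A^-6 + A^-10
Normalise by the writhe: (-A^3)^(-w) = (-A^3)^(2) = A^6, so f(A) = A^6 * <K> = A^20 - 2*A^16 + 2*A^12 - 2*A^8 + 2*A^4 - 1 + A^-4.
Substitute A = t^(-1/4), i.e. A^e → t^(-e/4): V(t) = t - 1 + 2*t^-1 - 2*t^-2 + 2*t^-3 - 2*t^-4 + t^-5

Answer: t - 1 + 2*t^-1 - 2*t^-2 + 2*t^-3 - 2*t^-4 + t^-5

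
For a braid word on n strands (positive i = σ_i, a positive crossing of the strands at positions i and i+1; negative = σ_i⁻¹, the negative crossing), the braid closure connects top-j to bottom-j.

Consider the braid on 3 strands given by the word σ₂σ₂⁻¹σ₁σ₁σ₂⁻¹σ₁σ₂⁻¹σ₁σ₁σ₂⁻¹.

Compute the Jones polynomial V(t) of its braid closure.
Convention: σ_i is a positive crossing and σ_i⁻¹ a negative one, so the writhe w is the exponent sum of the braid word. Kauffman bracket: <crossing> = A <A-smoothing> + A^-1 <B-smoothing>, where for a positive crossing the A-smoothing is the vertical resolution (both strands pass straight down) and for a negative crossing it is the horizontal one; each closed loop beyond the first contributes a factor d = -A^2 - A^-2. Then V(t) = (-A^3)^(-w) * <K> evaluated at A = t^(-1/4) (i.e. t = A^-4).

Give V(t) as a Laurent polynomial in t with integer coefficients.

-t^6 + 3*t^5 - 5*t^4 + 6*t^3 - 6*t^2 + 6*t - 4 + 3*t^-1 - t^-2

Derivation:
The presented braid s2 s2^-1 s1 s1 s2^-1 s1 s2^-1 s1 s1 s2^-1 on 3 strands reduces by inverse Markov moves (closure unchanged at each step):
  Deconjugate: the word is γ·β·γ⁻¹ with γ = s2 (prefix) and γ⁻¹ = s2^-1 (suffix); strip both.
Reduced to β = s2^-1 s1 s1 s2^-1 s1 s2^-1 s1 s1 on 3 strands, 8 crossings.
Compute on β:
Braid: s2^-1 s1 s1 s2^-1 s1 s2^-1 s1 s1 on 3 strands, 8 crossings.
Writhe w = (#positive) - (#negative) = 5 - 3 = 2.
State-sum expansion of <K>. There are 2^8 = 256 states.
For each crossing: s=0 is the vertical smoothing, s=1 horizontal. Crossing k contributes A^(sign_k * (1 - 2*s_k)); loop factor d = -A^2 - A^-2.
Tabulate the states by total A-exponent and number of loops L (A-exp: L × count):
  A^8: L=4 ×1
  A^6: L=3 ×8
  A^4: L=2 ×26, L=4 ×2
  A^2: L=1 ×35, L=3 ×21
  A^0: L=2 ×63, L=4 ×7
  A^-2: L=3 ×55, L=5 ×1
  A^-4: L=4 ×28
  A^-6: L=5 ×8
  A^-8: L=6 ×1
Each group contributes A^e * Σ count * d^(L-1):
Powers of d = -A^2 - A^-2: d^2 = A^4 + 2 + A^-4; d^3 = -A^6 - 3*A^2 - 3*A^-2 - A^-6; d^4 = A^8 + 4*A^4 + 6 + 4*A^-4 + A^-8; d^5 = -A^10 - 5*A^6 - 10*A^2 - 10*A^-2 - 5*A^-6 - A^-10.
  A^8 * (d^3) = -A^14 - 3*A^10 - 3*A^6 - A^2
  A^6 * (8*d^2) = 8*A^10 + 16*A^6 + 8*A^2
  A^4 * (26*d + 2*d^3) = -2*A^10 - 32*A^6 - 32*A^2 - 2*A^-2
  A^2 * (35 + 21*d^2) = 21*A^6 + 77*A^2 + 21*A^-2
  A^0 * (63*d + 7*d^3) = -7*A^6 - 84*A^2 - 84*A^-2 - 7*A^-6
  A^-2 * (55*d^2 + d^4) = A^6 + 59*A^2 + 116*A^-2 + 59*A^-6 + A^-10
  A^-4 * (28*d^3) = -28*A^2 - 84*A^-2 - 84*A^-6 - 28*A^-10
  A^-6 * (8*d^4) = 8*A^2 + 32*A^-2 + 48*A^-6 + 32*A^-10 + 8*A^-14
  A^-8 * (d^5) = -A^2 - 5*A^-2 - 10*A^-6 - 10*A^-10 - 5*A^-14 - A^-18
Summing the groups: <K> = -A^14 + 3*A^10 - 4*A^6 + 6*A^2 - 6*A^-2 + 6*A^-6 - 5*A^-10 + 3*A^-14 - A^-18
Normalise by the writhe: (-A^3)^(-w) = (-A^3)^(-2) = A^-6, so f(A) = A^-6 * <K> = -A^8 + 3*A^4 - 4 + 6*A^-4 - 6*A^-8 + 6*A^-12 - 5*A^-16 + 3*A^-20 - A^-24.
Substitute A = t^(-1/4), i.e. A^e → t^(-e/4): V(t) = -t^6 + 3*t^5 - 5*t^4 + 6*t^3 - 6*t^2 + 6*t - 4 + 3*t^-1 - t^-2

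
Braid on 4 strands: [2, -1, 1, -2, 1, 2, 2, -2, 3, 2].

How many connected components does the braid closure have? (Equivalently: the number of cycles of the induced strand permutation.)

Track the strand permutation on 4 strands, starting from identity.
  step 1: s2 swaps positions 2,3 -> [1 3 2 4]
  step 2: s1^-1 swaps positions 1,2 -> [3 1 2 4]
  step 3: s1 swaps positions 1,2 -> [1 3 2 4]
  step 4: s2^-1 swaps positions 2,3 -> [1 2 3 4]
  step 5: s1 swaps positions 1,2 -> [2 1 3 4]
  step 6: s2 swaps positions 2,3 -> [2 3 1 4]
  step 7: s2 swaps positions 2,3 -> [2 1 3 4]
  step 8: s2^-1 swaps positions 2,3 -> [2 3 1 4]
  step 9: s3 swaps positions 3,4 -> [2 3 4 1]
  step 10: s2 swaps positions 2,3 -> [2 4 3 1]
Final permutation (position -> original strand): [2 4 3 1]
Closure components = cycle count of this permutation = 2.

Answer: 2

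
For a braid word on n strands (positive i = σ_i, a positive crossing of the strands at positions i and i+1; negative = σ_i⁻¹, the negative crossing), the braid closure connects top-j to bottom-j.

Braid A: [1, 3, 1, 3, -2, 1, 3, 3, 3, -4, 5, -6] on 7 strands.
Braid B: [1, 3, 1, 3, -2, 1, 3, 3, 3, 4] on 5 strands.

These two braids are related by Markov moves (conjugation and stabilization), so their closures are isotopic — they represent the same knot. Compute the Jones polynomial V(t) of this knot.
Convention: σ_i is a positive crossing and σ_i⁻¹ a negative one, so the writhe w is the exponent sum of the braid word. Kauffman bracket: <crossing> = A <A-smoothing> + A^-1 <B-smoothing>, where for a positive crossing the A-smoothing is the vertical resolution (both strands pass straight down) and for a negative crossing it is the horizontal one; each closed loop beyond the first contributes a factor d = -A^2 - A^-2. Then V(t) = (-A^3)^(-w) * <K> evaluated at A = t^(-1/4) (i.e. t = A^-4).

t^11 - 2*t^10 + 2*t^9 - 3*t^8 + 2*t^7 - 2*t^6 + 2*t^5 + t^3

Derivation:
Markov-equivalent braids have isotopic closures, hence identical knot invariants. Strip the Markov moves from each word to reach a common short braid β, then compute V(t) once on β.
Braid A: s1 s3 s1 s3 s2^-1 s1 s3 s3 s3 s4^-1 s5 s6^-1 on 7 strands reduces by inverse Markov moves (closure unchanged at each step):
  Destabilize: the word has the form β·s6^-1 where s6^-1 occurs only as the final letter (β ∈ B_6); drop it and the last strand → 6 strands.
  Destabilize: the word has the form β·s5 where s5 occurs only as the final letter (β ∈ B_5); drop it and the last strand → 5 strands.
  Destabilize: the word has the form β·s4^-1 where s4^-1 occurs only as the final letter (β ∈ B_4); drop it and the last strand → 4 strands.
Reduced to β = s1 s3 s1 s3 s2^-1 s1 s3 s3 s3 on 4 strands, 9 crossings.
Braid B: s1 s3 s1 s3 s2^-1 s1 s3 s3 s3 s4 on 5 strands reduces by inverse Markov moves (closure unchanged at each step):
  Destabilize: the word has the form β·s4 where s4 occurs only as the final letter (β ∈ B_4); drop it and the last strand → 4 strands.
Reduced to β = s1 s3 s1 s3 s2^-1 s1 s3 s3 s3 on 4 strands, 9 crossings.
Both give the same β = s1 s3 s1 s3 s2^-1 s1 s3 s3 s3 on 4 strands, so one state sum suffices:
Braid: s1 s3 s1 s3 s2^-1 s1 s3 s3 s3 on 4 strands, 9 crossings.
Writhe w = (#positive) - (#negative) = 8 - 1 = 7.
Enumerate smoothing states for the bracket polynomial. There are 2^9 = 512 states.
Smooth each crossing (0=||, 1=⌣⌢); contribution A^(Σ sign_k(1-2s_k)) * d^(L-1).
Tabulate the states by total A-exponent and number of loops L (A-exp: L × count):
  A^9: L=3 ×1
  A^7: L=2 ×8, L=4 ×1
  A^5: L=1 ×15, L=3 ×21
  A^3: L=2 ×60, L=4 ×24
  A^1: L=3 ×110, L=5 ×16
  A^-1: L=4 ×120, L=6 ×6
  A^-3: L=5 ×83, L=7 ×1
  A^-5: L=6 ×36
  A^-7: L=7 ×9
  A^-9: L=8 ×1
Each group contributes A^e * Σ count * d^(L-1):
Powers of d = -A^2 - A^-2: d^2 = A^4 + 2 + A^-4; d^3 = -A^6 - 3*A^2 - 3*A^-2 - A^-6; d^4 = A^8 + 4*A^4 + 6 + 4*A^-4 + A^-8; d^5 = -A^10 - 5*A^6 - 10*A^2 - 10*A^-2 - 5*A^-6 - A^-10; d^6 = A^12 + 6*A^8 + 15*A^4 + 20 + 15*A^-4 + 6*A^-8 + A^-12; d^7 = -A^14 - 7*A^10 - 21*A^6 - 35*A^2 - 35*A^-2 - 21*A^-6 - 7*A^-10 - A^-14.
  A^9 * (d^2) = A^13 + 2*A^9 + A^5
  A^7 * (8*d + d^3) = -A^13 - 11*A^9 - 11*A^5 - A
  A^5 * (15 + 21*d^2) = 21*A^9 + 57*A^5 + 21*A
  A^3 * (60*d + 24*d^3) = -24*A^9 - 132*A^5 - 132*A - 24*A^-3
  A^1 * (110*d^2 + 16*d^4) = 16*A^9 + 174*A^5 + 316*A + 174*A^-3 + 16*A^-7
  A^-1 * (120*d^3 + 6*d^5) = -6*A^9 - 150*A^5 - 420*A - 420*A^-3 - 150*A^-7 - 6*A^-11
  A^-3 * (83*d^4 + d^6) = A^9 + 89*A^5 + 347*A + 518*A^-3 + 347*A^-7 + 89*A^-11 + A^-15
  A^-5 * (36*d^5) = -36*A^5 - 180*A - 360*A^-3 - 360*A^-7 - 180*A^-11 - 36*A^-15
  A^-7 * (9*d^6) = 9*A^5 + 54*A + 135*A^-3 + 180*A^-7 + 135*A^-11 + 54*A^-15 + 9*A^-19
  A^-9 * (d^7) = -A^5 - 7*A - 21*A^-3 - 35*A^-7 - 35*A^-11 - 21*A^-15 - 7*A^-19 - A^-23
Summing the groups: <K> = -A^9 - 2*A + 2*A^-3 - 2*A^-7 + 3*A^-11 - 2*A^-15 + 2*A^-19 - A^-23
Normalise by the writhe: (-A^3)^(-w) = (-A^3)^(-7) = -A^-21, so f(A) = -A^-21 * <K> = A^-12 + 2*A^-20 - 2*A^-24 + 2*A^-28 - 3*A^-32 + 2*A^-36 - 2*A^-40 + A^-44.
Substitute A = t^(-1/4), i.e. A^e → t^(-e/4): V(t) = t^11 - 2*t^10 + 2*t^9 - 3*t^8 + 2*t^7 - 2*t^6 + 2*t^5 + t^3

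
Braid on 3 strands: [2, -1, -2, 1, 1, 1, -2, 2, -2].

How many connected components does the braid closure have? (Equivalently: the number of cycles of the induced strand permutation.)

2

Derivation:
Track the strand permutation on 3 strands, starting from identity.
  step 1: s2 swaps positions 2,3 -> [1 3 2]
  step 2: s1^-1 swaps positions 1,2 -> [3 1 2]
  step 3: s2^-1 swaps positions 2,3 -> [3 2 1]
  step 4: s1 swaps positions 1,2 -> [2 3 1]
  step 5: s1 swaps positions 1,2 -> [3 2 1]
  step 6: s1 swaps positions 1,2 -> [2 3 1]
  step 7: s2^-1 swaps positions 2,3 -> [2 1 3]
  step 8: s2 swaps positions 2,3 -> [2 3 1]
  step 9: s2^-1 swaps positions 2,3 -> [2 1 3]
Final permutation (position -> original strand): [2 1 3]
Closure components = cycle count of this permutation = 2.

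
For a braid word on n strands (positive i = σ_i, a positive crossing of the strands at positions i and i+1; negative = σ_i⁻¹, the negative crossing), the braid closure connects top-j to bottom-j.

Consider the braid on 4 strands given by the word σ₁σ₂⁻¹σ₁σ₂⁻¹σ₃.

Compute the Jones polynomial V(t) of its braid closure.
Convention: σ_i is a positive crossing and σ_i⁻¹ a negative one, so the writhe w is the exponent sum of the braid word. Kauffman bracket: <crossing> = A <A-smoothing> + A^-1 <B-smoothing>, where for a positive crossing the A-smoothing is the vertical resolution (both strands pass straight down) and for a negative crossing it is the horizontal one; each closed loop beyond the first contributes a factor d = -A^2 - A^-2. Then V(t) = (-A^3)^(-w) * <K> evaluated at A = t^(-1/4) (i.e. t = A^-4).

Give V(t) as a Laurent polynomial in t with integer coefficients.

t^2 - t + 1 - t^-1 + t^-2

Derivation:
The presented braid s1 s2^-1 s1 s2^-1 s3 on 4 strands reduces by inverse Markov moves (closure unchanged at each step):
  Destabilize: the word has the form β·s3 where s3 occurs only as the final letter (β ∈ B_3); drop it and the last strand → 3 strands.
Reduced to β = s1 s2^-1 s1 s2^-1 on 3 strands, 4 crossings.
Compute on β:
Braid: s1 s2^-1 s1 s2^-1 on 3 strands, 4 crossings.
Writhe w = (#positive) - (#negative) = 2 - 2 = 0.
State-sum expansion of <K>. There are 2^4 = 16 states.
Smooth each crossing (0=||, 1=⌣⌢); contribution A^(Σ sign_k(1-2s_k)) * d^(L-1).
  state 0000: A-exp=+0, loops=3, term = A^0 * d^2
  state 0001: A-exp=+2, loops=2, term = A^2 * d^1
  state 0010: A-exp=-2, loops=2, term = A^-2 * d^1
  state 0011: A-exp=+0, loops=1, term = A^0 * d^0
  state 0100: A-exp=+2, loops=2, term = A^2 * d^1
  state 0101: A-exp=+4, loops=3, term = A^4 * d^2
  state 0110: A-exp=+0, loops=1, term = A^0 * d^0
  state 0111: A-exp=+2, loops=2, term = A^2 * d^1
  state 1000: A-exp=-2, loops=2, term = A^-2 * d^1
  state 1001: A-exp=+0, loops=1, term = A^0 * d^0
  state 1010: A-exp=-4, loops=3, term = A^-4 * d^2
  state 1011: A-exp=-2, loops=2, term = A^-2 * d^1
  state 1100: A-exp=+0, loops=1, term = A^0 * d^0
  state 1101: A-exp=+2, loops=2, term = A^2 * d^1
  state 1110: A-exp=-2, loops=2, term = A^-2 * d^1
  state 1111: A-exp=+0, loops=1, term = A^0 * d^0
Collect the terms by A-exponent (count of states per loop number):
Powers of d = -A^2 - A^-2: d^2 = A^4 + 2 + A^-4.
  A^4 * (d^2) = A^8 + 2*A^4 + 1
  A^2 * (4*d) = -4*A^4 - 4
  A^0 * (5 + d^2) = A^4 + 7 + A^-4
  A^-2 * (4*d) = -4 - 4*A^-4
  A^-4 * (d^2) = 1 + 2*A^-4 + A^-8
Summing the groups: <K> = A^8 - A^4 + 1 - A^-4 + A^-8
Normalise by the writhe: (-A^3)^(-w) = (-A^3)^(0) = 1, so f(A) = 1 * <K> = A^8 - A^4 + 1 - A^-4 + A^-8.
Substitute A = t^(-1/4), i.e. A^e → t^(-e/4): V(t) = t^2 - t + 1 - t^-1 + t^-2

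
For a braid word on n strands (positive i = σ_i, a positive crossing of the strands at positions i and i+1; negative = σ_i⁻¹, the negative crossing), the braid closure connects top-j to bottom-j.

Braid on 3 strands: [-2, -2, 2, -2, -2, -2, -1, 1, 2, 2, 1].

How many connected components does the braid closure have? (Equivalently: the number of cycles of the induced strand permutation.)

Track the strand permutation on 3 strands, starting from identity.
  step 1: s2^-1 swaps positions 2,3 -> [1 3 2]
  step 2: s2^-1 swaps positions 2,3 -> [1 2 3]
  step 3: s2 swaps positions 2,3 -> [1 3 2]
  step 4: s2^-1 swaps positions 2,3 -> [1 2 3]
  step 5: s2^-1 swaps positions 2,3 -> [1 3 2]
  step 6: s2^-1 swaps positions 2,3 -> [1 2 3]
  step 7: s1^-1 swaps positions 1,2 -> [2 1 3]
  step 8: s1 swaps positions 1,2 -> [1 2 3]
  step 9: s2 swaps positions 2,3 -> [1 3 2]
  step 10: s2 swaps positions 2,3 -> [1 2 3]
  step 11: s1 swaps positions 1,2 -> [2 1 3]
Final permutation (position -> original strand): [2 1 3]
Closure components = cycle count of this permutation = 2.

Answer: 2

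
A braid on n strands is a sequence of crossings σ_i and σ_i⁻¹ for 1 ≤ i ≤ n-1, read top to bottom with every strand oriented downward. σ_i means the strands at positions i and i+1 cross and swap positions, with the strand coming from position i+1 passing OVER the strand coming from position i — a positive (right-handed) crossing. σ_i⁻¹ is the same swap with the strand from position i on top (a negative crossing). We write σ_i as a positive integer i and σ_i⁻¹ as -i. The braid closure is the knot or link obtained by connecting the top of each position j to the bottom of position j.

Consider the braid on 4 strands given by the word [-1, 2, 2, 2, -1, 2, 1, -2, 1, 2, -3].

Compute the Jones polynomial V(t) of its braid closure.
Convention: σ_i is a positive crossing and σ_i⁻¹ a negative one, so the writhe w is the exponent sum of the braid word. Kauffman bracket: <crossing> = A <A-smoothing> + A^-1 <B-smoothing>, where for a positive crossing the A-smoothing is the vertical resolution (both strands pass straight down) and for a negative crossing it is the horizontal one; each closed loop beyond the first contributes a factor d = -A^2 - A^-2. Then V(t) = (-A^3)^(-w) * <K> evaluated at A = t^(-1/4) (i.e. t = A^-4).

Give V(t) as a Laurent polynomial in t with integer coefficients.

-t^8 + t^7 - 2*t^6 + 3*t^5 - 3*t^4 + 4*t^3 - 2*t^2 + 2*t - 1

Derivation:
The presented braid s1^-1 s2 s2 s2 s1^-1 s2 s1 s2^-1 s1 s2 s3^-1 on 4 strands reduces by inverse Markov moves (closure unchanged at each step):
  Destabilize: the word has the form β·s3^-1 where s3^-1 occurs only as the final letter (β ∈ B_3); drop it and the last strand → 3 strands.
Reduced to β = s1^-1 s2 s2 s2 s1^-1 s2 s1 s2^-1 s1 s2 on 3 strands, 10 crossings.
Compute on β:
Braid: s1^-1 s2 s2 s2 s1^-1 s2 s1 s2^-1 s1 s2 on 3 strands, 10 crossings.
Writhe w = (#positive) - (#negative) = 7 - 3 = 4.
State-sum expansion of <K>. There are 2^10 = 1024 states.
For each crossing: s=0 is the vertical smoothing, s=1 horizontal. Crossing k contributes A^(sign_k * (1 - 2*s_k)); loop factor d = -A^2 - A^-2.
Tabulate the states by total A-exponent and number of loops L (A-exp: L × count):
  A^10: L=2 ×1
  A^8: L=1 ×5, L=3 ×5
  A^6: L=2 ×39, L=4 ×6
  A^4: L=1 ×34, L=3 ×85, L=5 ×1
  A^2: L=2 ×138, L=4 ×72
  A^0: L=1 ×48, L=3 ×167, L=5 ×37
  A^-2: L=2 ×91, L=4 ×109, L=6 ×10
  A^-4: L=3 ×82, L=5 ×37, L=7 ×1
  A^-6: L=4 ×40, L=6 ×5
  A^-8: L=5 ×10
  A^-10: L=6 ×1
Each group contributes A^e * Σ count * d^(L-1):
Powers of d = -A^2 - A^-2: d^2 = A^4 + 2 + A^-4; d^3 = -A^6 - 3*A^2 - 3*A^-2 - A^-6; d^4 = A^8 + 4*A^4 + 6 + 4*A^-4 + A^-8; d^5 = -A^10 - 5*A^6 - 10*A^2 - 10*A^-2 - 5*A^-6 - A^-10; d^6 = A^12 + 6*A^8 + 15*A^4 + 20 + 15*A^-4 + 6*A^-8 + A^-12.
  A^10 * (d) = -A^12 - A^8
  A^8 * (5 + 5*d^2) = 5*A^12 + 15*A^8 + 5*A^4
  A^6 * (39*d + 6*d^3) = -6*A^12 - 57*A^8 - 57*A^4 - 6
  A^4 * (34 + 85*d^2 + d^4) = A^12 + 89*A^8 + 210*A^4 + 89 + A^-4
  A^2 * (138*d + 72*d^3) = -72*A^8 - 354*A^4 - 354 - 72*A^-4
  A^0 * (48 + 167*d^2 + 37*d^4) = 37*A^8 + 315*A^4 + 604 + 315*A^-4 + 37*A^-8
  A^-2 * (91*d + 109*d^3 + 10*d^5) = -10*A^8 - 159*A^4 - 518 - 518*A^-4 - 159*A^-8 - 10*A^-12
  A^-4 * (82*d^2 + 37*d^4 + d^6) = A^8 + 43*A^4 + 245 + 406*A^-4 + 245*A^-8 + 43*A^-12 + A^-16
  A^-6 * (40*d^3 + 5*d^5) = -5*A^4 - 65 - 170*A^-4 - 170*A^-8 - 65*A^-12 - 5*A^-16
  A^-8 * (10*d^4) = 10 + 40*A^-4 + 60*A^-8 + 40*A^-12 + 10*A^-16
  A^-10 * (d^5) = -1 - 5*A^-4 - 10*A^-8 - 10*A^-12 - 5*A^-16 - A^-20
Summing the groups: <K> = -A^12 + 2*A^8 - 2*A^4 + 4 - 3*A^-4 + 3*A^-8 - 2*A^-12 + A^-16 - A^-20
Normalise by the writhe: (-A^3)^(-w) = (-A^3)^(-4) = A^-12, so f(A) = A^-12 * <K> = -1 + 2*A^-4 - 2*A^-8 + 4*A^-12 - 3*A^-16 + 3*A^-20 - 2*A^-24 + A^-28 - A^-32.
Substitute A = t^(-1/4), i.e. A^e → t^(-e/4): V(t) = -t^8 + t^7 - 2*t^6 + 3*t^5 - 3*t^4 + 4*t^3 - 2*t^2 + 2*t - 1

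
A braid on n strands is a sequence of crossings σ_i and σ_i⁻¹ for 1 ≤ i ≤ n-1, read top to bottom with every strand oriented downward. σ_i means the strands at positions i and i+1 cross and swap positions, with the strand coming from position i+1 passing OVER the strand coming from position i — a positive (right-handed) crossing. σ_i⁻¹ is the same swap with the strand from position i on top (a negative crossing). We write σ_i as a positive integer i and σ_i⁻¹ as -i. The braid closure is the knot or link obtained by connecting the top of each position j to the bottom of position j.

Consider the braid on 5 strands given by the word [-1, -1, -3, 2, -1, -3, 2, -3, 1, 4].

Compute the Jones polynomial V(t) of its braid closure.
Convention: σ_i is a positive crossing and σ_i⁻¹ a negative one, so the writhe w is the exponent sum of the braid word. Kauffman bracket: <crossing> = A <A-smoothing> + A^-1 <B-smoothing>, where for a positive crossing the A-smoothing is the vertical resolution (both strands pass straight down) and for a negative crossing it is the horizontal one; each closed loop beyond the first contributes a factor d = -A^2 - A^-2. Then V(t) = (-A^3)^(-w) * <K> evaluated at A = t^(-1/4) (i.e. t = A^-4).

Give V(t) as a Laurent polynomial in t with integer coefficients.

t - 2 + 3*t^-1 - 3*t^-2 + 4*t^-3 - 3*t^-4 + 2*t^-5 - t^-6

Derivation:
The presented braid s1^-1 s1^-1 s3^-1 s2 s1^-1 s3^-1 s2 s3^-1 s1 s4 on 5 strands reduces by inverse Markov moves (closure unchanged at each step):
  Destabilize: the word has the form β·s4 where s4 occurs only as the final letter (β ∈ B_4); drop it and the last strand → 4 strands.
  Deconjugate: the word is γ·β·γ⁻¹ with γ = s1^-1 (prefix) and γ⁻¹ = s1 (suffix); strip both.
Reduced to β = s1^-1 s3^-1 s2 s1^-1 s3^-1 s2 s3^-1 on 4 strands, 7 crossings.
Compute on β:
Braid: s1^-1 s3^-1 s2 s1^-1 s3^-1 s2 s3^-1 on 4 strands, 7 crossings.
Writhe w = (#positive) - (#negative) = 2 - 5 = -3.
Enumerate smoothing states for the bracket polynomial. There are 2^7 = 128 states.
Smooth each crossing (0=||, 1=⌣⌢); contribution A^(Σ sign_k(1-2s_k)) * d^(L-1).
Tabulate the states by total A-exponent and number of loops L (A-exp: L × count):
  A^7: L=5 ×1
  A^5: L=4 ×7
  A^3: L=3 ×20, L=5 ×1
  A^1: L=2 ×29, L=4 ×6
  A^-1: L=1 ×19, L=3 ×16
  A^-3: L=2 ×19, L=4 ×2
  A^-5: L=3 ×7
  A^-7: L=4 ×1
Each group contributes A^e * Σ count * d^(L-1):
Powers of d = -A^2 - A^-2: d^2 = A^4 + 2 + A^-4; d^3 = -A^6 - 3*A^2 - 3*A^-2 - A^-6; d^4 = A^8 + 4*A^4 + 6 + 4*A^-4 + A^-8.
  A^7 * (d^4) = A^15 + 4*A^11 + 6*A^7 + 4*A^3 + A^-1
  A^5 * (7*d^3) = -7*A^11 - 21*A^7 - 21*A^3 - 7*A^-1
  A^3 * (20*d^2 + d^4) = A^11 + 24*A^7 + 46*A^3 + 24*A^-1 + A^-5
  A^1 * (29*d + 6*d^3) = -6*A^7 - 47*A^3 - 47*A^-1 - 6*A^-5
  A^-1 * (19 + 16*d^2) = 16*A^3 + 51*A^-1 + 16*A^-5
  A^-3 * (19*d + 2*d^3) = -2*A^3 - 25*A^-1 - 25*A^-5 - 2*A^-9
  A^-5 * (7*d^2) = 7*A^-1 + 14*A^-5 + 7*A^-9
  A^-7 * (d^3) = -A^-1 - 3*A^-5 - 3*A^-9 - A^-13
Summing the groups: <K> = A^15 - 2*A^11 + 3*A^7 - 4*A^3 + 3*A^-1 - 3*A^-5 + 2*A^-9 - A^-13
Normalise by the writhe: (-A^3)^(-w) = (-A^3)^(3) = -A^9, so f(A) = -A^9 * <K> = -A^24 + 2*A^20 - 3*A^16 + 4*A^12 - 3*A^8 + 3*A^4 - 2 + A^-4.
Substitute A = t^(-1/4), i.e. A^e → t^(-e/4): V(t) = t - 2 + 3*t^-1 - 3*t^-2 + 4*t^-3 - 3*t^-4 + 2*t^-5 - t^-6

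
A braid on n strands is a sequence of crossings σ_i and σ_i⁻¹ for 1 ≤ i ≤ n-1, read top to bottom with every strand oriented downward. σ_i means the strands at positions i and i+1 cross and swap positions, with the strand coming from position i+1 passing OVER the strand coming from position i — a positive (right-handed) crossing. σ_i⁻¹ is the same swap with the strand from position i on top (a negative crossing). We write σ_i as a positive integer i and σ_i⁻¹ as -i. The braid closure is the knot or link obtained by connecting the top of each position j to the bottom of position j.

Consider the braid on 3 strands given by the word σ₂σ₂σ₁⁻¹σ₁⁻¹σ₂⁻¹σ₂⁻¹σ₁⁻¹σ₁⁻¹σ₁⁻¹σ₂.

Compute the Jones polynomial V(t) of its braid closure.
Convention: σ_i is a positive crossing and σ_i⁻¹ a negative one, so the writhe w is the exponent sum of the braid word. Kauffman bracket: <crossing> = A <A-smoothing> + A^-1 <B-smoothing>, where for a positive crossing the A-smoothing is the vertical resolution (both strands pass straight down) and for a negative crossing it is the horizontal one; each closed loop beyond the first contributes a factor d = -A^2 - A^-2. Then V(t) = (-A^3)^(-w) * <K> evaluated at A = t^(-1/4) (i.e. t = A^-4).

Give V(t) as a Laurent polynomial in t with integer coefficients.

-1 + 3*t^-1 - 4*t^-2 + 6*t^-3 - 5*t^-4 + 5*t^-5 - 4*t^-6 + 2*t^-7 - t^-8

Derivation:
Braid: s2 s2 s1^-1 s1^-1 s2^-1 s2^-1 s1^-1 s1^-1 s1^-1 s2 on 3 strands, 10 crossings.
Writhe w = (#positive) - (#negative) = 3 - 7 = -4.
Enumerate smoothing states for the bracket polynomial. There are 2^10 = 1024 states.
Smooth each crossing (0=||, 1=⌣⌢); contribution A^(Σ sign_k(1-2s_k)) * d^(L-1).
Tabulate the states by total A-exponent and number of loops L (A-exp: L × count):
  A^10: L=6 ×1
  A^8: L=5 ×10
  A^6: L=4 ×41, L=6 ×4
  A^4: L=3 ×87, L=5 ×32, L=7 ×1
  A^2: L=2 ×97, L=4 ×100, L=6 ×13
  A^0: L=1 ×46, L=3 ×152, L=5 ×52, L=7 ×2
  A^-2: L=2 ×103, L=4 ×96, L=6 ×11
  A^-4: L=1 ×15, L=3 ×79, L=5 ×26
  A^-6: L=2 ×18, L=4 ×26, L=6 ×1
  A^-8: L=3 ×8, L=5 ×2
  A^-10: L=4 ×1
Each group contributes A^e * Σ count * d^(L-1):
Powers of d = -A^2 - A^-2: d^2 = A^4 + 2 + A^-4; d^3 = -A^6 - 3*A^2 - 3*A^-2 - A^-6; d^4 = A^8 + 4*A^4 + 6 + 4*A^-4 + A^-8; d^5 = -A^10 - 5*A^6 - 10*A^2 - 10*A^-2 - 5*A^-6 - A^-10; d^6 = A^12 + 6*A^8 + 15*A^4 + 20 + 15*A^-4 + 6*A^-8 + A^-12.
  A^10 * (d^5) = -A^20 - 5*A^16 - 10*A^12 - 10*A^8 - 5*A^4 - 1
  A^8 * (10*d^4) = 10*A^16 + 40*A^12 + 60*A^8 + 40*A^4 + 10
  A^6 * (41*d^3 + 4*d^5) = -4*A^16 - 61*A^12 - 163*A^8 - 163*A^4 - 61 - 4*A^-4
  A^4 * (87*d^2 + 32*d^4 + d^6) = A^16 + 38*A^12 + 230*A^8 + 386*A^4 + 230 + 38*A^-4 + A^-8
  A^2 * (97*d + 100*d^3 + 13*d^5) = -13*A^12 - 165*A^8 - 527*A^4 - 527 - 165*A^-4 - 13*A^-8
  A^0 * (46 + 152*d^2 + 52*d^4 + 2*d^6) = 2*A^12 + 64*A^8 + 390*A^4 + 702 + 390*A^-4 + 64*A^-8 + 2*A^-12
  A^-2 * (103*d + 96*d^3 + 11*d^5) = -11*A^8 - 151*A^4 - 501 - 501*A^-4 - 151*A^-8 - 11*A^-12
  A^-4 * (15 + 79*d^2 + 26*d^4) = 26*A^4 + 183 + 329*A^-4 + 183*A^-8 + 26*A^-12
  A^-6 * (18*d + 26*d^3 + d^5) = -A^4 - 31 - 106*A^-4 - 106*A^-8 - 31*A^-12 - A^-16
  A^-8 * (8*d^2 + 2*d^4) = 2 + 16*A^-4 + 28*A^-8 + 16*A^-12 + 2*A^-16
  A^-10 * (d^3) = -A^-4 - 3*A^-8 - 3*A^-12 - A^-16
Summing the groups: <K> = -A^20 + 2*A^16 - 4*A^12 + 5*A^8 - 5*A^4 + 6 - 4*A^-4 + 3*A^-8 - A^-12
Normalise by the writhe: (-A^3)^(-w) = (-A^3)^(4) = A^12, so f(A) = A^12 * <K> = -A^32 + 2*A^28 - 4*A^24 + 5*A^20 - 5*A^16 + 6*A^12 - 4*A^8 + 3*A^4 - 1.
Substitute A = t^(-1/4), i.e. A^e → t^(-e/4): V(t) = -1 + 3*t^-1 - 4*t^-2 + 6*t^-3 - 5*t^-4 + 5*t^-5 - 4*t^-6 + 2*t^-7 - t^-8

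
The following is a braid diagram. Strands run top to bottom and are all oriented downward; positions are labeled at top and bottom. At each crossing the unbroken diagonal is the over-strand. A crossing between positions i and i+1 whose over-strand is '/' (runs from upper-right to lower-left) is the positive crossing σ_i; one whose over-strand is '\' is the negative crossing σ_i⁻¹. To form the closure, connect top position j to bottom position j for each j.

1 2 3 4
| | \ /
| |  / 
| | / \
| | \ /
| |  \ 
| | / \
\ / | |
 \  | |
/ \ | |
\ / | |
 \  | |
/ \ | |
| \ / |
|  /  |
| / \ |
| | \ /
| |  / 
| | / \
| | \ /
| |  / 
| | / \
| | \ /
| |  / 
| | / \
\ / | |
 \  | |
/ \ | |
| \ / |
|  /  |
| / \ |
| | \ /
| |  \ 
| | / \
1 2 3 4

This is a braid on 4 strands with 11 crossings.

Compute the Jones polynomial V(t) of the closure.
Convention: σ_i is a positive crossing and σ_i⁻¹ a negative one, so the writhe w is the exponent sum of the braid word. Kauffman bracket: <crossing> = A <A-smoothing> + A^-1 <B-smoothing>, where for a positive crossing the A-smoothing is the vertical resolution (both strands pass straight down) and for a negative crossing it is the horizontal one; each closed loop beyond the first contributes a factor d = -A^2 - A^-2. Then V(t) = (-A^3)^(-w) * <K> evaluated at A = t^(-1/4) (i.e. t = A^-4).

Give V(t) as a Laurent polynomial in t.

-t^5 + 2*t^4 - 3*t^3 + 4*t^2 - 4*t + 5 - 3*t^-1 + 2*t^-2 - t^-3

Derivation:
Reading the diagram top to bottom ('/'-over between positions i,i+1 = s_i, '\'-over = s_i^-1): braid word = s3 s3^-1 s1^-1 s1^-1 s2 s3 s3 s3 s1^-1 s2 s3^-1.
The presented braid s3 s3^-1 s1^-1 s1^-1 s2 s3 s3 s3 s1^-1 s2 s3^-1 on 4 strands reduces by inverse Markov moves (closure unchanged at each step):
  Deconjugate: the word is γ·β·γ⁻¹ with γ = s3 (prefix) and γ⁻¹ = s3^-1 (suffix); strip both.
Reduced to β = s3^-1 s1^-1 s1^-1 s2 s3 s3 s3 s1^-1 s2 on 4 strands, 9 crossings.
Compute on β:
Braid: s3^-1 s1^-1 s1^-1 s2 s3 s3 s3 s1^-1 s2 on 4 strands, 9 crossings.
Writhe w = (#positive) - (#negative) = 5 - 4 = 1.
Enumerate smoothing states for the bracket polynomial. There are 2^9 = 512 states.
For each crossing: s=0 is the vertical smoothing, s=1 horizontal. Crossing k contributes A^(sign_k * (1 - 2*s_k)); loop factor d = -A^2 - A^-2.
Tabulate the states by total A-exponent and number of loops L (A-exp: L × count):
  A^9: L=4 ×1
  A^7: L=3 ×5, L=5 ×4
  A^5: L=2 ×10, L=4 ×23, L=6 ×3
  A^3: L=1 ×8, L=3 ×57, L=5 ×18, L=7 ×1
  A^1: L=2 ×70, L=4 ×50, L=6 ×6
  A^-1: L=1 ×33, L=3 ×75, L=5 ×18
  A^-3: L=2 ×51, L=4 ×32, L=6 ×1
  A^-5: L=3 ×32, L=5 ×4
  A^-7: L=4 ×9
  A^-9: L=5 ×1
Each group contributes A^e * Σ count * d^(L-1):
Powers of d = -A^2 - A^-2: d^2 = A^4 + 2 + A^-4; d^3 = -A^6 - 3*A^2 - 3*A^-2 - A^-6; d^4 = A^8 + 4*A^4 + 6 + 4*A^-4 + A^-8; d^5 = -A^10 - 5*A^6 - 10*A^2 - 10*A^-2 - 5*A^-6 - A^-10; d^6 = A^12 + 6*A^8 + 15*A^4 + 20 + 15*A^-4 + 6*A^-8 + A^-12.
  A^9 * (d^3) = -A^15 - 3*A^11 - 3*A^7 - A^3
  A^7 * (5*d^2 + 4*d^4) = 4*A^15 + 21*A^11 + 34*A^7 + 21*A^3 + 4*A^-1
  A^5 * (10*d + 23*d^3 + 3*d^5) = -3*A^15 - 38*A^11 - 109*A^7 - 109*A^3 - 38*A^-1 - 3*A^-5
  A^3 * (8 + 57*d^2 + 18*d^4 + d^6) = A^15 + 24*A^11 + 144*A^7 + 250*A^3 + 144*A^-1 + 24*A^-5 + A^-9
  A^1 * (70*d + 50*d^3 + 6*d^5) = -6*A^11 - 80*A^7 - 280*A^3 - 280*A^-1 - 80*A^-5 - 6*A^-9
  A^-1 * (33 + 75*d^2 + 18*d^4) = 18*A^7 + 147*A^3 + 291*A^-1 + 147*A^-5 + 18*A^-9
  A^-3 * (51*d + 32*d^3 + d^5) = -A^7 - 37*A^3 - 157*A^-1 - 157*A^-5 - 37*A^-9 - A^-13
  A^-5 * (32*d^2 + 4*d^4) = 4*A^3 + 48*A^-1 + 88*A^-5 + 48*A^-9 + 4*A^-13
  A^-7 * (9*d^3) = -9*A^-1 - 27*A^-5 - 27*A^-9 - 9*A^-13
  A^-9 * (d^4) = A^-1 + 4*A^-5 + 6*A^-9 + 4*A^-13 + A^-17
Summing the groups: <K> = A^15 - 2*A^11 + 3*A^7 - 5*A^3 + 4*A^-1 - 4*A^-5 + 3*A^-9 - 2*A^-13 + A^-17
Normalise by the writhe: (-A^3)^(-w) = (-A^3)^(-1) = -A^-3, so f(A) = -A^-3 * <K> = -A^12 + 2*A^8 - 3*A^4 + 5 - 4*A^-4 + 4*A^-8 - 3*A^-12 + 2*A^-16 - A^-20.
Substitute A = t^(-1/4), i.e. A^e → t^(-e/4): V(t) = -t^5 + 2*t^4 - 3*t^3 + 4*t^2 - 4*t + 5 - 3*t^-1 + 2*t^-2 - t^-3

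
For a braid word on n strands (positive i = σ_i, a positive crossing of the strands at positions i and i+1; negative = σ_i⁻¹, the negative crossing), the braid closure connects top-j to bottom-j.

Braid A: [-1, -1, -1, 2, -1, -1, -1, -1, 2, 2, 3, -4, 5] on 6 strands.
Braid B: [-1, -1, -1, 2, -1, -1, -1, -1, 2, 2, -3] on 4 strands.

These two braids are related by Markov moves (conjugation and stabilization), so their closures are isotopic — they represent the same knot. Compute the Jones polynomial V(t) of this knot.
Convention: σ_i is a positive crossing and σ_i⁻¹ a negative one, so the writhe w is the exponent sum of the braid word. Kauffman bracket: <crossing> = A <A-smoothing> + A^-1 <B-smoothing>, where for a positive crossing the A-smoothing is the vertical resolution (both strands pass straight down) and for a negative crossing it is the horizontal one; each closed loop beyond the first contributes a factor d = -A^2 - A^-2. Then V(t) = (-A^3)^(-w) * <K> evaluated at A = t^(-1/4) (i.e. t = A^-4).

-t + 2 - 3*t^-1 + 6*t^-2 - 6*t^-3 + 7*t^-4 - 7*t^-5 + 6*t^-6 - 4*t^-7 + 2*t^-8 - t^-9

Derivation:
Markov-equivalent braids have isotopic closures, hence identical knot invariants. Strip the Markov moves from each word to reach a common short braid β, then compute V(t) once on β.
Braid A: s1^-1 s1^-1 s1^-1 s2 s1^-1 s1^-1 s1^-1 s1^-1 s2 s2 s3 s4^-1 s5 on 6 strands reduces by inverse Markov moves (closure unchanged at each step):
  Destabilize: the word has the form β·s5 where s5 occurs only as the final letter (β ∈ B_5); drop it and the last strand → 5 strands.
  Destabilize: the word has the form β·s4^-1 where s4^-1 occurs only as the final letter (β ∈ B_4); drop it and the last strand → 4 strands.
  Destabilize: the word has the form β·s3 where s3 occurs only as the final letter (β ∈ B_3); drop it and the last strand → 3 strands.
Reduced to β = s1^-1 s1^-1 s1^-1 s2 s1^-1 s1^-1 s1^-1 s1^-1 s2 s2 on 3 strands, 10 crossings.
Braid B: s1^-1 s1^-1 s1^-1 s2 s1^-1 s1^-1 s1^-1 s1^-1 s2 s2 s3^-1 on 4 strands reduces by inverse Markov moves (closure unchanged at each step):
  Destabilize: the word has the form β·s3^-1 where s3^-1 occurs only as the final letter (β ∈ B_3); drop it and the last strand → 3 strands.
Reduced to β = s1^-1 s1^-1 s1^-1 s2 s1^-1 s1^-1 s1^-1 s1^-1 s2 s2 on 3 strands, 10 crossings.
Both give the same β = s1^-1 s1^-1 s1^-1 s2 s1^-1 s1^-1 s1^-1 s1^-1 s2 s2 on 3 strands, so one state sum suffices:
Braid: s1^-1 s1^-1 s1^-1 s2 s1^-1 s1^-1 s1^-1 s1^-1 s2 s2 on 3 strands, 10 crossings.
Writhe w = (#positive) - (#negative) = 3 - 7 = -4.
State-sum expansion of <K>. There are 2^10 = 1024 states.
For each crossing: s=0 is the vertical smoothing, s=1 horizontal. Crossing k contributes A^(sign_k * (1 - 2*s_k)); loop factor d = -A^2 - A^-2.
Tabulate the states by total A-exponent and number of loops L (A-exp: L × count):
  A^10: L=8 ×1
  A^8: L=7 ×10
  A^6: L=6 ×44, L=8 ×1
  A^4: L=5 ×112, L=7 ×8
  A^2: L=4 ×182, L=6 ×28
  A^0: L=3 ×194, L=5 ×58
  A^-2: L=2 ×130, L=4 ×79, L=6 ×1
  A^-4: L=1 ×45, L=3 ×70, L=5 ×5
  A^-6: L=2 ×36, L=4 ×9
  A^-8: L=3 ×10
  A^-10: L=4 ×1
Each group contributes A^e * Σ count * d^(L-1):
Powers of d = -A^2 - A^-2: d^2 = A^4 + 2 + A^-4; d^3 = -A^6 - 3*A^2 - 3*A^-2 - A^-6; d^4 = A^8 + 4*A^4 + 6 + 4*A^-4 + A^-8; d^5 = -A^10 - 5*A^6 - 10*A^2 - 10*A^-2 - 5*A^-6 - A^-10; d^6 = A^12 + 6*A^8 + 15*A^4 + 20 + 15*A^-4 + 6*A^-8 + A^-12; d^7 = -A^14 - 7*A^10 - 21*A^6 - 35*A^2 - 35*A^-2 - 21*A^-6 - 7*A^-10 - A^-14.
  A^10 * (d^7) = -A^24 - 7*A^20 - 21*A^16 - 35*A^12 - 35*A^8 - 21*A^4 - 7 - A^-4
  A^8 * (10*d^6) = 10*A^20 + 60*A^16 + 150*A^12 + 200*A^8 + 150*A^4 + 60 + 10*A^-4
  A^6 * (44*d^5 + d^7) = -A^20 - 51*A^16 - 241*A^12 - 475*A^8 - 475*A^4 - 241 - 51*A^-4 - A^-8
  A^4 * (112*d^4 + 8*d^6) = 8*A^16 + 160*A^12 + 568*A^8 + 832*A^4 + 568 + 160*A^-4 + 8*A^-8
  A^2 * (182*d^3 + 28*d^5) = -28*A^12 - 322*A^8 - 826*A^4 - 826 - 322*A^-4 - 28*A^-8
  A^0 * (194*d^2 + 58*d^4) = 58*A^8 + 426*A^4 + 736 + 426*A^-4 + 58*A^-8
  A^-2 * (130*d + 79*d^3 + d^5) = -A^8 - 84*A^4 - 377 - 377*A^-4 - 84*A^-8 - A^-12
  A^-4 * (45 + 70*d^2 + 5*d^4) = 5*A^4 + 90 + 215*A^-4 + 90*A^-8 + 5*A^-12
  A^-6 * (36*d + 9*d^3) = -9 - 63*A^-4 - 63*A^-8 - 9*A^-12
  A^-8 * (10*d^2) = 10*A^-4 + 20*A^-8 + 10*A^-12
  A^-10 * (d^3) = -A^-4 - 3*A^-8 - 3*A^-12 - A^-16
Summing the groups: <K> = -A^24 + 2*A^20 - 4*A^16 + 6*A^12 - 7*A^8 + 7*A^4 - 6 + 6*A^-4 - 3*A^-8 + 2*A^-12 - A^-16
Normalise by the writhe: (-A^3)^(-w) = (-A^3)^(4) = A^12, so f(A) = A^12 * <K> = -A^36 + 2*A^32 - 4*A^28 + 6*A^24 - 7*A^20 + 7*A^16 - 6*A^12 + 6*A^8 - 3*A^4 + 2 - A^-4.
Substitute A = t^(-1/4), i.e. A^e → t^(-e/4): V(t) = -t + 2 - 3*t^-1 + 6*t^-2 - 6*t^-3 + 7*t^-4 - 7*t^-5 + 6*t^-6 - 4*t^-7 + 2*t^-8 - t^-9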